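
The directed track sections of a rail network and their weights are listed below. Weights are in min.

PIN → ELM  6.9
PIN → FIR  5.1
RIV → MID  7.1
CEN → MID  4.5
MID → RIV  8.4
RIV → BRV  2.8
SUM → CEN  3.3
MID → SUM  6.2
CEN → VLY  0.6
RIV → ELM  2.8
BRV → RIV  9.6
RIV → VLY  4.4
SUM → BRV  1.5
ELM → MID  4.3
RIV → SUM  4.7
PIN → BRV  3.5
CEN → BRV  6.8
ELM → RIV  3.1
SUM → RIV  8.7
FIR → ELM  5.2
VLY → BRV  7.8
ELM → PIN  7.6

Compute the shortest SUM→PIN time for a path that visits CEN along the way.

Shortest SUM→CEN: SUM–CEN = 3.3
Best CEN to PIN: CEN–MID–RIV–ELM–PIN costing 23.3
Total via CEN: 3.3 + 23.3 = 26.6 min.

26.6 min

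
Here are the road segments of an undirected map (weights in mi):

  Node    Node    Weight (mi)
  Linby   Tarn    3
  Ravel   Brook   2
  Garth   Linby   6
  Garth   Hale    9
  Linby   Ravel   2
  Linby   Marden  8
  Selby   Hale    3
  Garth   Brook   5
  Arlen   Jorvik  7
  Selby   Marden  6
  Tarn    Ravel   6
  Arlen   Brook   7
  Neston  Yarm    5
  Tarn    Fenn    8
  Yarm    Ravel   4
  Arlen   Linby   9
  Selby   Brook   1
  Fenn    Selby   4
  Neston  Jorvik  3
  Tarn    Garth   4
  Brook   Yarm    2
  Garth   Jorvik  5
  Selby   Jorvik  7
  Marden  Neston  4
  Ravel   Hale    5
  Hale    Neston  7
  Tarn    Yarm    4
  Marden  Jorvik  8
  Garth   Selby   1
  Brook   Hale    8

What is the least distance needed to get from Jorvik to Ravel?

9 mi

Running Dijkstra from Jorvik:
Jorvik: 0
Neston: 3  (via Jorvik)
Garth: 5  (via Jorvik)
Selby: 6  (via Garth)
Brook: 7  (via Selby)
Arlen: 7  (via Jorvik)
Marden: 7  (via Neston)
Yarm: 8  (via Neston)
Ravel: 9  (via Brook)
Shortest route: Jorvik → Garth → Selby → Brook → Ravel = 9 mi.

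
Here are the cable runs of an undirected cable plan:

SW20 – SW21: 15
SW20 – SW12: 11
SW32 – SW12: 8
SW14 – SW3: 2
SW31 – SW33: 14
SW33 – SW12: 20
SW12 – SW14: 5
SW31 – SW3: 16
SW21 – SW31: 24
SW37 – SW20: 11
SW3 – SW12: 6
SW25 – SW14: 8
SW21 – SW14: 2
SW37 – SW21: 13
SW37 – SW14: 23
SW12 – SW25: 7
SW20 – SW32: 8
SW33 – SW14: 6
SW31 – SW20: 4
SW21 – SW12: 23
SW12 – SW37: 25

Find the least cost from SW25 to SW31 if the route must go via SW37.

Shortest SW25→SW37: SW25 → SW14 → SW21 → SW37 = 23
Shortest SW37→SW31: SW37 → SW20 → SW31 = 15
Total via SW37: 23 + 15 = 38.

38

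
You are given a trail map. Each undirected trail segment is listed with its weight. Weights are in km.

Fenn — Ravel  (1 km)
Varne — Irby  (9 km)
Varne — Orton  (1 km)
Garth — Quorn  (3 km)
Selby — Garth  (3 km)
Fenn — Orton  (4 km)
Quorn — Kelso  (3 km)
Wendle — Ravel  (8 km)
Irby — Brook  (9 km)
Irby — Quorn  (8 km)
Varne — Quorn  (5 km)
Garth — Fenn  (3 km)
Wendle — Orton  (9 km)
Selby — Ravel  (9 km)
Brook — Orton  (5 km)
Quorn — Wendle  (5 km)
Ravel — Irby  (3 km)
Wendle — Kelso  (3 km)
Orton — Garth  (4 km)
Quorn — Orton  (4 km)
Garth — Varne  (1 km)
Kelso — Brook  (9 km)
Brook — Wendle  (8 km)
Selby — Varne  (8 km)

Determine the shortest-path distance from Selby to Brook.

10 km

Settle nodes by increasing distance from Selby:
Selby: 0
Garth: 3  (via Selby)
Varne: 4  (via Garth)
Orton: 5  (via Varne)
Quorn: 6  (via Garth)
Fenn: 6  (via Garth)
Ravel: 7  (via Fenn)
Kelso: 9  (via Quorn)
Brook: 10  (via Orton)
Shortest route: Selby–Garth–Varne–Orton–Brook = 10 km.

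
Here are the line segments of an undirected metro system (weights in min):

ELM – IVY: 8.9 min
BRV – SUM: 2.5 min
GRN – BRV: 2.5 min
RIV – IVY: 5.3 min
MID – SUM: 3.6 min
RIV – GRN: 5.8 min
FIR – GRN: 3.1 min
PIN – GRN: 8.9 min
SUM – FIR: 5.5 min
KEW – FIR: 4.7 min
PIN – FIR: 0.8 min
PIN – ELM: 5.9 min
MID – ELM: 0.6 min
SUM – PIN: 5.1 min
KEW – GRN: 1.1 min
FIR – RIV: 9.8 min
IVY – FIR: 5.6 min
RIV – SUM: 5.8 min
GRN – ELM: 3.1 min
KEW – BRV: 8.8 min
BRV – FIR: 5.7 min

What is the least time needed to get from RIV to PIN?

Compare a few routes:
RIV - FIR - PIN: 9.8+0.8 = 10.6
RIV - GRN - FIR - PIN: 5.8+3.1+0.8 = 9.7
RIV - SUM - PIN: 5.8+5.1 = 10.9
Cheapest is RIV - GRN - FIR - PIN at 9.7 min.

9.7 min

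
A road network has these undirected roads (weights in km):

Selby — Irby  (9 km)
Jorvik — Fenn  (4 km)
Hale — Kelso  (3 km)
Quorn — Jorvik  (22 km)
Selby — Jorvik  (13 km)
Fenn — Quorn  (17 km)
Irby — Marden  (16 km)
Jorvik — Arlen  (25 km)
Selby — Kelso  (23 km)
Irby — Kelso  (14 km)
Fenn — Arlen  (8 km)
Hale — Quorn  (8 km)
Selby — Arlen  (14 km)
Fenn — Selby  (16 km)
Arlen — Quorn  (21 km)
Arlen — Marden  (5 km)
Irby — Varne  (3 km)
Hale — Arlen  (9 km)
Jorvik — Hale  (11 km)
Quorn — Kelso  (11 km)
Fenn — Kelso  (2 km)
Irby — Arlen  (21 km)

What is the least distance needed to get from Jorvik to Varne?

23 km

Compare a few routes:
Jorvik - Selby - Irby - Varne: 13+9+3 = 25
Jorvik - Fenn - Kelso - Irby - Varne: 4+2+14+3 = 23
The minimum is 23 km via Jorvik - Fenn - Kelso - Irby - Varne.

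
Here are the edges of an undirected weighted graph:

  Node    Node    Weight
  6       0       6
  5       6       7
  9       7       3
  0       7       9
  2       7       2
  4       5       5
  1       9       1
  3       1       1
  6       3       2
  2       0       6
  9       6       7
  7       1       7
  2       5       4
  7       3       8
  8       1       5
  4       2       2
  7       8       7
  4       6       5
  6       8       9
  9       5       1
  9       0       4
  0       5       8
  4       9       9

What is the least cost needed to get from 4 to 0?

Candidate routes:
4 → 6 → 0: 5+6 = 11
4 → 2 → 0: 2+6 = 8
4 → 5 → 9 → 0: 5+1+4 = 10
The minimum is 8 via 4 → 2 → 0.

8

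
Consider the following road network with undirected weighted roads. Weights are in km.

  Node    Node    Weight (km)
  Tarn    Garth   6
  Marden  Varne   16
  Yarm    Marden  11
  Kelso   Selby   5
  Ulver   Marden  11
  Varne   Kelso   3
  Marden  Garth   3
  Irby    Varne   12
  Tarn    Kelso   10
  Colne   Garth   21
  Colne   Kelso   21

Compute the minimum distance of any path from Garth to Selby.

Shortest distances from Garth:
Garth: 0
Marden: 3  (via Garth)
Tarn: 6  (via Garth)
Ulver: 14  (via Marden)
Yarm: 14  (via Marden)
Kelso: 16  (via Tarn)
Varne: 19  (via Marden)
Selby: 21  (via Kelso)
Shortest route: Garth–Tarn–Kelso–Selby = 21 km.

21 km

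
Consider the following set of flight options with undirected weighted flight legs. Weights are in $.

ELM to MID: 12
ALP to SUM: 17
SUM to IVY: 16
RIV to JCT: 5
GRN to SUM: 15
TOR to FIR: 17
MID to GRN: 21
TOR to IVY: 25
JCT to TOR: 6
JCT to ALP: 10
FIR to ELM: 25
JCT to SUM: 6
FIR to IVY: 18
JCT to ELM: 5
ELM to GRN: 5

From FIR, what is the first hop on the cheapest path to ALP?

Compare a few routes:
FIR - TOR - JCT - ALP: 17+6+10 = 33
FIR - ELM - JCT - ALP: 25+5+10 = 40
The minimum is $33 via FIR - TOR - JCT - ALP.
So from FIR the first move is to TOR.

TOR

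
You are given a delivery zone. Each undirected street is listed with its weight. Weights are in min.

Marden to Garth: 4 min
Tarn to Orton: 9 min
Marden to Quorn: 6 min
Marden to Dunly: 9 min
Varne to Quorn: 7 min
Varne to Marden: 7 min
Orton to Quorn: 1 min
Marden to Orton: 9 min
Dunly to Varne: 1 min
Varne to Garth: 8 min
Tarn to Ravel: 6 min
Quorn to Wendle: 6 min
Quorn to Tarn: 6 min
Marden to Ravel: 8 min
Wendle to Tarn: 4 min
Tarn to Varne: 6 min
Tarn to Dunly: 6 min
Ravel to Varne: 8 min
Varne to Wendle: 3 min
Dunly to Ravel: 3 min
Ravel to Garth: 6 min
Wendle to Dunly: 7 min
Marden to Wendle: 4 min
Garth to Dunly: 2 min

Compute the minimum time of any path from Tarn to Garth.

8 min

Running Dijkstra from Tarn:
Tarn: 0
Wendle: 4  (via Tarn)
Quorn: 6  (via Tarn)
Varne: 6  (via Tarn)
Ravel: 6  (via Tarn)
Dunly: 6  (via Tarn)
Orton: 7  (via Quorn)
Garth: 8  (via Dunly)
Shortest route: Tarn → Dunly → Garth = 8 min.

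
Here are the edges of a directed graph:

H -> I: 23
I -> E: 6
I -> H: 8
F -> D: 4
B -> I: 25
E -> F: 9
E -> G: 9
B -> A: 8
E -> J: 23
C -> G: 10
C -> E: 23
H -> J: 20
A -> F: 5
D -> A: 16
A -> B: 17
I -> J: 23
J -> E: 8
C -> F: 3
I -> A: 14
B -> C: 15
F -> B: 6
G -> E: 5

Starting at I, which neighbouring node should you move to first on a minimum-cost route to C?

E

Candidate routes:
I → E → F → B → C: 6+9+6+15 = 36
I → A → F → B → C: 14+5+6+15 = 40
The minimum is 36 via I → E → F → B → C.
So from I the first move is to E.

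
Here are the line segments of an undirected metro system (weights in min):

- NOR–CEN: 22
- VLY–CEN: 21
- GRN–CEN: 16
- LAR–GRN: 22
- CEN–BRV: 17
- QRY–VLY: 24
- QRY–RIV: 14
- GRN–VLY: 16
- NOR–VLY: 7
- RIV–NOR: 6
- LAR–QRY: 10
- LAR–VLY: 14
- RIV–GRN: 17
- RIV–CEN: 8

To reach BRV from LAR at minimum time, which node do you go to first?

Enumerating some paths:
LAR–QRY–RIV–CEN–BRV: 10+14+8+17 = 49
LAR–VLY–CEN–BRV: 14+21+17 = 52
LAR–VLY–NOR–RIV–CEN–BRV: 14+7+6+8+17 = 52
LAR–GRN–CEN–BRV: 22+16+17 = 55
Cheapest is LAR–QRY–RIV–CEN–BRV at 49 min.
So from LAR the first move is to QRY.

QRY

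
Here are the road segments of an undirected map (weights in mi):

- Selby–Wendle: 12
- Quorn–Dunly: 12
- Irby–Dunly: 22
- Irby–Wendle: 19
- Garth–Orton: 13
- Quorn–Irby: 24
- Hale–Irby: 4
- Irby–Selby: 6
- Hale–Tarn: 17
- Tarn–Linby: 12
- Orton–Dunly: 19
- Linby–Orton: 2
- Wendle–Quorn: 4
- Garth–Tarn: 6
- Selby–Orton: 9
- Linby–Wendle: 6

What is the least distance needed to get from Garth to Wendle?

21 mi

Running Dijkstra from Garth:
Garth: 0
Tarn: 6  (via Garth)
Orton: 13  (via Garth)
Linby: 15  (via Orton)
Wendle: 21  (via Linby)
Shortest route: Garth–Orton–Linby–Wendle = 21 mi.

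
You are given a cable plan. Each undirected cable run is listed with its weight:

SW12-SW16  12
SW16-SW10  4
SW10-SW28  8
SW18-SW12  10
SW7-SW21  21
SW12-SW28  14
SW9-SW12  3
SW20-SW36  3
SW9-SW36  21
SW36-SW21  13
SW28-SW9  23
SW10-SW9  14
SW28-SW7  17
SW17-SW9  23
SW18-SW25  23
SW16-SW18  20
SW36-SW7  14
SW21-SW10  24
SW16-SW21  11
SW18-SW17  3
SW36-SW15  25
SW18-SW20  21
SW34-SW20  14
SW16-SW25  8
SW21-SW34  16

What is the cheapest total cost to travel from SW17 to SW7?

41

Shortest distances from SW17:
SW17: 0
SW18: 3  (via SW17)
SW12: 13  (via SW18)
SW9: 16  (via SW12)
SW16: 23  (via SW18)
SW20: 24  (via SW18)
SW25: 26  (via SW18)
SW36: 27  (via SW20)
SW28: 27  (via SW12)
SW10: 27  (via SW16)
SW21: 34  (via SW16)
SW34: 38  (via SW20)
SW7: 41  (via SW36)
Shortest route: SW17 → SW18 → SW20 → SW36 → SW7 = 41.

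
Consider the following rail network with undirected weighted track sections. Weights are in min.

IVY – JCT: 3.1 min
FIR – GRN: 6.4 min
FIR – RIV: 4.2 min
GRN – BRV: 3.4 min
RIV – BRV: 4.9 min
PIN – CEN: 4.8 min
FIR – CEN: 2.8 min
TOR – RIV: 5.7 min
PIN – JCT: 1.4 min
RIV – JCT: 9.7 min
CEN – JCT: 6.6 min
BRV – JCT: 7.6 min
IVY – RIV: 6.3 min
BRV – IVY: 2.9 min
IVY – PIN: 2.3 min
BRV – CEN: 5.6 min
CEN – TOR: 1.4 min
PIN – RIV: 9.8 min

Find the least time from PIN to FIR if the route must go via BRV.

Best PIN to BRV: PIN–IVY–BRV costing 5.2
Best BRV to FIR: BRV–CEN–FIR costing 8.4
Total via BRV: 5.2 + 8.4 = 13.6 min.

13.6 min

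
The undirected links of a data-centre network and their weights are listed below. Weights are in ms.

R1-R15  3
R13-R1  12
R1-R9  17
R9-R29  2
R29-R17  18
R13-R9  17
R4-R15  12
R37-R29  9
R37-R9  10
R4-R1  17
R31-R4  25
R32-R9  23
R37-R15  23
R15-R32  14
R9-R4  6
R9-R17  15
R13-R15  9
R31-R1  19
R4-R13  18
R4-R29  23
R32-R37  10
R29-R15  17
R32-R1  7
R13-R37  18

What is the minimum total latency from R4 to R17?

21 ms

Enumerating some paths:
R4 - R29 - R17: 23+18 = 41
R4 - R9 - R17: 6+15 = 21
R4 - R9 - R29 - R17: 6+2+18 = 26
R4 - R29 - R9 - R17: 23+2+15 = 40
The minimum is 21 ms via R4 - R9 - R17.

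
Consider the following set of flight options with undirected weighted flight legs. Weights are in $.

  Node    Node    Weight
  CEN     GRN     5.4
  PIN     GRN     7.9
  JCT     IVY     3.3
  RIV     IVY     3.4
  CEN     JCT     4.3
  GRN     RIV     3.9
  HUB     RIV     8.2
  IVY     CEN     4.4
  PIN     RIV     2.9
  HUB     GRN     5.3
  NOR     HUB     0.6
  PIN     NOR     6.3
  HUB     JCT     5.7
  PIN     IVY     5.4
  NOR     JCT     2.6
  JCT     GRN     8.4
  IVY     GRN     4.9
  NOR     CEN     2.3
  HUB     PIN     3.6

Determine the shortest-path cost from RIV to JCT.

Compare a few routes:
RIV - HUB - NOR - JCT: 8.2+0.6+2.6 = 11.4
RIV - PIN - IVY - JCT: 2.9+5.4+3.3 = 11.6
RIV - PIN - HUB - NOR - JCT: 2.9+3.6+0.6+2.6 = 9.7
RIV - IVY - JCT: 3.4+3.3 = 6.7
Cheapest is RIV - IVY - JCT at $6.7.

$6.7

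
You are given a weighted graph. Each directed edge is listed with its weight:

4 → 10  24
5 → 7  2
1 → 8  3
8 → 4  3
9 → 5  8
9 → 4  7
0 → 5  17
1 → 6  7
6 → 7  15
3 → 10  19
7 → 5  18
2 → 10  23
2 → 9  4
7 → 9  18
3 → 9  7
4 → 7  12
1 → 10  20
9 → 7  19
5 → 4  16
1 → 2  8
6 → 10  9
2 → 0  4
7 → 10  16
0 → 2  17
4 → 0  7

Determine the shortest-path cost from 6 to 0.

47

Running Dijkstra from 6:
6: 0
10: 9  (via 6)
7: 15  (via 6)
5: 33  (via 7)
9: 33  (via 7)
4: 40  (via 9)
0: 47  (via 4)
Shortest route: 6 → 7 → 9 → 4 → 0 = 47.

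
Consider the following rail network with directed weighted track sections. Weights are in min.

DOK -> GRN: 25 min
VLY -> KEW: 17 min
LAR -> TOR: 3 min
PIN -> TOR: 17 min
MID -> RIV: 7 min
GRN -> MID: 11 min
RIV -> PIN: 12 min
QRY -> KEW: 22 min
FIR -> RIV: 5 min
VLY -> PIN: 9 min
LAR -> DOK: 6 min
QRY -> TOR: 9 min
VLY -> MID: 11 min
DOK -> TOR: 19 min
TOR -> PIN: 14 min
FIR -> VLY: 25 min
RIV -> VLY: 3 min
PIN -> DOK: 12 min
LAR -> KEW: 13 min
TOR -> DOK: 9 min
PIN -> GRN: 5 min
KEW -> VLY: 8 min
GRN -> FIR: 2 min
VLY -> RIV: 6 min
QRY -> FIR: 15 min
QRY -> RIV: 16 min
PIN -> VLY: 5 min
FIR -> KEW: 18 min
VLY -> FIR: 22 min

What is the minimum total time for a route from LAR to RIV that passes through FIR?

Shortest LAR→FIR: LAR–TOR–PIN–GRN–FIR = 24
Best FIR to RIV: FIR–RIV costing 5
Total via FIR: 24 + 5 = 29 min.

29 min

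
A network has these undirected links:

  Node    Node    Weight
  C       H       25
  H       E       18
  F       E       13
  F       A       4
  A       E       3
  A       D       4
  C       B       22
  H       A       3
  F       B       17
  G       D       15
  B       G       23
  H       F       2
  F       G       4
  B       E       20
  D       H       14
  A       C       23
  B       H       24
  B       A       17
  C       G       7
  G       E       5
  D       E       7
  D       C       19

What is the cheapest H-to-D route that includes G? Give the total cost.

18

Shortest H→G: H → F → G = 6
Best G to D: G → E → D costing 12
Total via G: 6 + 12 = 18.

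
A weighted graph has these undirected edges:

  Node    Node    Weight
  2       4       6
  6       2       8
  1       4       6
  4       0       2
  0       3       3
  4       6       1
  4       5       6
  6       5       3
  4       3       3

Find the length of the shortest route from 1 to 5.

10

Enumerating some paths:
1–4–2–6–5: 6+6+8+3 = 23
1–4–6–5: 6+1+3 = 10
1–4–5: 6+6 = 12
Cheapest is 1–4–6–5 at 10.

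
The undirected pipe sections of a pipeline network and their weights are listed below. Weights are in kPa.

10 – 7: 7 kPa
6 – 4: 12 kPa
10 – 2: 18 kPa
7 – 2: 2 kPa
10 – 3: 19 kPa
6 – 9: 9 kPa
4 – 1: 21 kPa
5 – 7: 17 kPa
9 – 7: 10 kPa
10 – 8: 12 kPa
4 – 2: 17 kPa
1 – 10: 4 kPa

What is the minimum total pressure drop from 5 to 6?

Settle nodes by increasing distance from 5:
5: 0
7: 17  (via 5)
2: 19  (via 7)
10: 24  (via 7)
9: 27  (via 7)
1: 28  (via 10)
4: 36  (via 2)
6: 36  (via 9)
Shortest route: 5–7–9–6 = 36 kPa.

36 kPa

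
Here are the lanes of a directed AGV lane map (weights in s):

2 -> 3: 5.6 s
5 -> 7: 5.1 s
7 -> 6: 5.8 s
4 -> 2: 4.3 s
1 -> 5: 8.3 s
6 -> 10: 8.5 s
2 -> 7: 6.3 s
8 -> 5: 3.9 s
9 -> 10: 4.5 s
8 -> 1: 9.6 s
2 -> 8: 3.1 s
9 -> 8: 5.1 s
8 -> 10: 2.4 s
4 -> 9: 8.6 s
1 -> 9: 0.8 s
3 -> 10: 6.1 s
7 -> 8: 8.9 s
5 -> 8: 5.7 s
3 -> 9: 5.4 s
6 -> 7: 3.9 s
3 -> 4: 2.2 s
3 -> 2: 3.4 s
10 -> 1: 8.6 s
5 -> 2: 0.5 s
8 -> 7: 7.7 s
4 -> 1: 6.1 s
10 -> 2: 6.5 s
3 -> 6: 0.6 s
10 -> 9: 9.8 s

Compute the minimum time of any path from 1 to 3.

14.4 s

Shortest distances from 1:
1: 0
9: 0.8  (via 1)
10: 5.3  (via 9)
8: 5.9  (via 9)
5: 8.3  (via 1)
2: 8.8  (via 5)
7: 13.4  (via 5)
3: 14.4  (via 2)
Shortest route: 1–5–2–3 = 14.4 s.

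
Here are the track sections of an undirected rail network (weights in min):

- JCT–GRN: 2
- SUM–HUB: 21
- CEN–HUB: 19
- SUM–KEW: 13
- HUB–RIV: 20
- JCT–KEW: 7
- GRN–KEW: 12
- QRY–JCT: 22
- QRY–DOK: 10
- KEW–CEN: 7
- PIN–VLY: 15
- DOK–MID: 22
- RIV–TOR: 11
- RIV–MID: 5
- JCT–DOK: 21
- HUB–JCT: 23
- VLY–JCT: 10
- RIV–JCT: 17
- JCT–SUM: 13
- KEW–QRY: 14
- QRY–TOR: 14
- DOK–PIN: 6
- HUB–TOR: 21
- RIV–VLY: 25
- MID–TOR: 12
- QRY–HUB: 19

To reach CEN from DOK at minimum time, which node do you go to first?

Compare a few routes:
DOK → QRY → KEW → CEN: 10+14+7 = 31
DOK → JCT → KEW → CEN: 21+7+7 = 35
The minimum is 31 min via DOK → QRY → KEW → CEN.
So from DOK the first move is to QRY.

QRY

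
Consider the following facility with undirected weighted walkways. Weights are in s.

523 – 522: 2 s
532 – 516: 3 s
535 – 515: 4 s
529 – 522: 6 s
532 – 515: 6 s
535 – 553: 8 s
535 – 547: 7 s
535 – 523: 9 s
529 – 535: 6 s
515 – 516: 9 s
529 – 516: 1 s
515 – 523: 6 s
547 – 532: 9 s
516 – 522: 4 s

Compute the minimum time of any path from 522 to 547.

Compare a few routes:
522 → 516 → 532 → 547: 4+3+9 = 16
522 → 523 → 535 → 547: 2+9+7 = 18
522 → 516 → 529 → 535 → 547: 4+1+6+7 = 18
Cheapest is 522 → 516 → 532 → 547 at 16 s.

16 s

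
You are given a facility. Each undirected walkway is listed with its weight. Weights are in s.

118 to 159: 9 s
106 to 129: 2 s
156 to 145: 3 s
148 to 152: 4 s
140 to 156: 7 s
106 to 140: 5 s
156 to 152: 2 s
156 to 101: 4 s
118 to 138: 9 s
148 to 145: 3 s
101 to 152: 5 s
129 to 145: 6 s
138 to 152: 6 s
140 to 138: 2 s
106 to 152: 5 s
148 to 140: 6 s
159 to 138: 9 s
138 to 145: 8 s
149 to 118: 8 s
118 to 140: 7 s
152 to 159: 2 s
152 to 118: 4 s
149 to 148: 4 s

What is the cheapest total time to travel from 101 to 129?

12 s

Settle nodes by increasing distance from 101:
101: 0
156: 4  (via 101)
152: 5  (via 101)
159: 7  (via 152)
145: 7  (via 156)
118: 9  (via 152)
148: 9  (via 152)
106: 10  (via 152)
140: 11  (via 156)
138: 11  (via 152)
129: 12  (via 106)
Shortest route: 101–152–106–129 = 12 s.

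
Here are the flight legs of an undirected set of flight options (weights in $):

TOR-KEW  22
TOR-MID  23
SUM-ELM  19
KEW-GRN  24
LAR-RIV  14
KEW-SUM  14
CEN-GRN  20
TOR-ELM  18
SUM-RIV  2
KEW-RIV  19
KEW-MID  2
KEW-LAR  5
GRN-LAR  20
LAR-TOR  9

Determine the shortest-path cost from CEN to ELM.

Compare a few routes:
CEN - GRN - LAR - RIV - SUM - ELM: 20+20+14+2+19 = 75
CEN - GRN - LAR - TOR - ELM: 20+20+9+18 = 67
Cheapest is CEN - GRN - LAR - TOR - ELM at $67.

$67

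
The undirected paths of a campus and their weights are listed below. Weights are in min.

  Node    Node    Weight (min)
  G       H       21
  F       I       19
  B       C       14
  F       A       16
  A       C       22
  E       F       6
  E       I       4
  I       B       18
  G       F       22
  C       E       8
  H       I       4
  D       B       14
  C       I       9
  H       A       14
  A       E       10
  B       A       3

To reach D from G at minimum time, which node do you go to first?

Enumerating some paths:
G → H → I → E → A → B → D: 21+4+4+10+3+14 = 56
G → H → A → B → D: 21+14+3+14 = 52
G → F → A → B → D: 22+16+3+14 = 55
G → F → E → A → B → D: 22+6+10+3+14 = 55
The minimum is 52 min via G → H → A → B → D.
So from G the first move is to H.

H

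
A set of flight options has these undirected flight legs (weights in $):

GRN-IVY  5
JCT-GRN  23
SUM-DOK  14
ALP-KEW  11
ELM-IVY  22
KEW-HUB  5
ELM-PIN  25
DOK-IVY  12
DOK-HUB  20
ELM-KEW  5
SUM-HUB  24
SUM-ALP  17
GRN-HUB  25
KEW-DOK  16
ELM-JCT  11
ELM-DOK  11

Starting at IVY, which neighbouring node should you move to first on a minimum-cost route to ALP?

Candidate routes:
IVY–ELM–KEW–ALP: 22+5+11 = 38
IVY–DOK–ELM–KEW–ALP: 12+11+5+11 = 39
IVY–DOK–KEW–ALP: 12+16+11 = 39
IVY–DOK–SUM–ALP: 12+14+17 = 43
Cheapest is IVY–ELM–KEW–ALP at $38.
So from IVY the first move is to ELM.

ELM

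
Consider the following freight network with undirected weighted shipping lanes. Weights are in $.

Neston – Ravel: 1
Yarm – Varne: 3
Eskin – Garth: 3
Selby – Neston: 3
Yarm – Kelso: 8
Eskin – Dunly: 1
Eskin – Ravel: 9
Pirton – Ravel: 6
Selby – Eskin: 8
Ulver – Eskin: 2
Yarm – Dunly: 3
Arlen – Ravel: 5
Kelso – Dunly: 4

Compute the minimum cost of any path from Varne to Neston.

$17

Running Dijkstra from Varne:
Varne: 0
Yarm: 3  (via Varne)
Dunly: 6  (via Yarm)
Eskin: 7  (via Dunly)
Ulver: 9  (via Eskin)
Kelso: 10  (via Dunly)
Garth: 10  (via Eskin)
Selby: 15  (via Eskin)
Ravel: 16  (via Eskin)
Neston: 17  (via Ravel)
Shortest route: Varne → Yarm → Dunly → Eskin → Ravel → Neston = $17.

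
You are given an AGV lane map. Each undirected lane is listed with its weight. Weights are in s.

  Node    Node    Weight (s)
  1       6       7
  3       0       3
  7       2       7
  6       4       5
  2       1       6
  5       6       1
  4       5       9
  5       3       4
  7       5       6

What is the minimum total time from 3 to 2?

17 s

Compare a few routes:
3–5–7–2: 4+6+7 = 17
3–5–4–6–1–2: 4+9+5+7+6 = 31
3–5–6–1–2: 4+1+7+6 = 18
Cheapest is 3–5–7–2 at 17 s.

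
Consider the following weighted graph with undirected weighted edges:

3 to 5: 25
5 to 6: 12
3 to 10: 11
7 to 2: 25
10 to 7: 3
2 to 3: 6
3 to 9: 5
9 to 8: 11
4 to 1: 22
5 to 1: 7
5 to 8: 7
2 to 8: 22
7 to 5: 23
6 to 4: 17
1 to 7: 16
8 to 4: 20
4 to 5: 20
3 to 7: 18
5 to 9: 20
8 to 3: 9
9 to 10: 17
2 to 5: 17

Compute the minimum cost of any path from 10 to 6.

38

Enumerating some paths:
10 - 7 - 5 - 6: 3+23+12 = 38
10 - 3 - 8 - 5 - 6: 11+9+7+12 = 39
10 - 3 - 2 - 5 - 6: 11+6+17+12 = 46
Cheapest is 10 - 7 - 5 - 6 at 38.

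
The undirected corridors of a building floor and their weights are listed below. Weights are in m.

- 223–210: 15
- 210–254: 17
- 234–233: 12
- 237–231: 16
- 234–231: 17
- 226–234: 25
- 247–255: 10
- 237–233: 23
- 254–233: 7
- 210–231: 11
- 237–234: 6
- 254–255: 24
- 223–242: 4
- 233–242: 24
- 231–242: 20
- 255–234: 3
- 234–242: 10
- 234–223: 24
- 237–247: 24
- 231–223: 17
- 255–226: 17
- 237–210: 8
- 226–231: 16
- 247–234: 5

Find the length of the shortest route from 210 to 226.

27 m

Candidate routes:
210 - 231 - 226: 11+16 = 27
210 - 237 - 234 - 255 - 226: 8+6+3+17 = 34
210 - 237 - 234 - 226: 8+6+25 = 39
Cheapest is 210 - 231 - 226 at 27 m.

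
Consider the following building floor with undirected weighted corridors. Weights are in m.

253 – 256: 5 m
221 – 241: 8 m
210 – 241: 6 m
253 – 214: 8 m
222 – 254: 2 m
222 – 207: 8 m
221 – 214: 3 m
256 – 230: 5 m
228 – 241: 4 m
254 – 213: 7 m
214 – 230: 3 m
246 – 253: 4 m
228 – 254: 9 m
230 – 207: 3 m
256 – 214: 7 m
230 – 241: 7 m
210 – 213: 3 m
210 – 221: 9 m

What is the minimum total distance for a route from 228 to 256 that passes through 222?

27 m

Best 228 to 222: 228–254–222 costing 11
Best 222 to 256: 222–207–230–256 costing 16
Total via 222: 11 + 16 = 27 m.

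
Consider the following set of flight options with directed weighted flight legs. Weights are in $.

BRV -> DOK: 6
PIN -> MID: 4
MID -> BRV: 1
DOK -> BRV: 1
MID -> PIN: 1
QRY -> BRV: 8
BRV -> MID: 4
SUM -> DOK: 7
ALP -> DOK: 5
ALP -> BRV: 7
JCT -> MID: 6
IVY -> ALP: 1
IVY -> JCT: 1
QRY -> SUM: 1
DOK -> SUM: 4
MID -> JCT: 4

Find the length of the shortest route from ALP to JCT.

$14

Shortest distances from ALP:
ALP: 0
DOK: 5  (via ALP)
BRV: 6  (via DOK)
SUM: 9  (via DOK)
MID: 10  (via BRV)
PIN: 11  (via MID)
JCT: 14  (via MID)
Shortest route: ALP–DOK–BRV–MID–JCT = $14.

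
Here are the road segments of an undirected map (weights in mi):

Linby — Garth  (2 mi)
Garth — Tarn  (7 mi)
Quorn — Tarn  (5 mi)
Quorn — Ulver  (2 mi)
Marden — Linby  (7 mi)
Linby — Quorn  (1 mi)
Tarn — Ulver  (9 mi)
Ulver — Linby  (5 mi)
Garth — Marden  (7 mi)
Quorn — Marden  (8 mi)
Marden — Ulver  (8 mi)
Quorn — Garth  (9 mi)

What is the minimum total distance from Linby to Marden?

Candidate routes:
Linby–Garth–Marden: 2+7 = 9
Linby–Marden: 7 = 7
Cheapest is Linby–Marden at 7 mi.

7 mi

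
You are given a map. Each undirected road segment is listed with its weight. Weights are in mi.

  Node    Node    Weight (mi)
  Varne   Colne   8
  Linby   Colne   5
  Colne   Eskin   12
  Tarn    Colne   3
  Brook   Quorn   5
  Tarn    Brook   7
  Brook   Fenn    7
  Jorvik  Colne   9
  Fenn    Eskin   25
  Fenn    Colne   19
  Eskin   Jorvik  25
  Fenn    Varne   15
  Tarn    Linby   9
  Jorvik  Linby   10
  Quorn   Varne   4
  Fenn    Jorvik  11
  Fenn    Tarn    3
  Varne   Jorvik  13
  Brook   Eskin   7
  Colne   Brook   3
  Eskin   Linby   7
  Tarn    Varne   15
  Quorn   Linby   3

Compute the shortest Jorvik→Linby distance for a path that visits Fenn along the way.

Best Jorvik to Fenn: Jorvik → Fenn costing 11
Best Fenn to Linby: Fenn → Tarn → Colne → Linby costing 11
Total via Fenn: 11 + 11 = 22 mi.

22 mi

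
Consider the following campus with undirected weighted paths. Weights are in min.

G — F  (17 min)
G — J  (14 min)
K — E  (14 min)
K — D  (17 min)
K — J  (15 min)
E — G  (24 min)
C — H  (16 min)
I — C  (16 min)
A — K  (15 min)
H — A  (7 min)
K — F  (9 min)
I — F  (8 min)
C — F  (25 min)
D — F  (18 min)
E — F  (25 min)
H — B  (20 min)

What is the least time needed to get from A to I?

Running Dijkstra from A:
A: 0
H: 7  (via A)
K: 15  (via A)
C: 23  (via H)
F: 24  (via K)
B: 27  (via H)
E: 29  (via K)
J: 30  (via K)
D: 32  (via K)
I: 32  (via F)
Shortest route: A → K → F → I = 32 min.

32 min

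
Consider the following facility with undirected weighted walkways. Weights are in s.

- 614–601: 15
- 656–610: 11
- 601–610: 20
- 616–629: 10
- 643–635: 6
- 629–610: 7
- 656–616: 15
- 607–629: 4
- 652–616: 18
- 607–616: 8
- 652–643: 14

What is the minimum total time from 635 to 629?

48 s

Settle nodes by increasing distance from 635:
635: 0
643: 6  (via 635)
652: 20  (via 643)
616: 38  (via 652)
607: 46  (via 616)
629: 48  (via 616)
Shortest route: 635–643–652–616–629 = 48 s.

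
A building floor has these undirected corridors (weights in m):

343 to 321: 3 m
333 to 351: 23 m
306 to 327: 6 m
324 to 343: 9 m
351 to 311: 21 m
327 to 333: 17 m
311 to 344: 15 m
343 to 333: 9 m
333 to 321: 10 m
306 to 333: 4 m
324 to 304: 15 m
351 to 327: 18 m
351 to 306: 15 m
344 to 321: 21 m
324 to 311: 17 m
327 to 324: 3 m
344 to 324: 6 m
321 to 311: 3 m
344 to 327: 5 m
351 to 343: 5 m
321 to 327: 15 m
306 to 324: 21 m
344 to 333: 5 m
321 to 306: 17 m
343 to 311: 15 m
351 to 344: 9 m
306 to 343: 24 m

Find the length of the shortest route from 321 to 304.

27 m

Enumerating some paths:
321 - 311 - 324 - 304: 3+17+15 = 35
321 - 343 - 324 - 304: 3+9+15 = 27
321 - 327 - 324 - 304: 15+3+15 = 33
The minimum is 27 m via 321 - 343 - 324 - 304.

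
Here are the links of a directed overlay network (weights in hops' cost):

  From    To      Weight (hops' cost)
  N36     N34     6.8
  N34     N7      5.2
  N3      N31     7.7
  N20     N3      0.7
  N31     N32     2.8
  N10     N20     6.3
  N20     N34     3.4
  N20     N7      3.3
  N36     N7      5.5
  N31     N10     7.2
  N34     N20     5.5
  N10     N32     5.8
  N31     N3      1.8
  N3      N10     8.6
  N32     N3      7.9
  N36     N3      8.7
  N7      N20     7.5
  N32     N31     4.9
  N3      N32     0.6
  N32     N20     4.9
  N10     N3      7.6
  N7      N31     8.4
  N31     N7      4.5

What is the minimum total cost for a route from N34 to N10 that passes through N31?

Shortest N34→N31: N34–N20–N3–N32–N31 = 11.7
Best N31 to N10: N31–N10 costing 7.2
Total via N31: 11.7 + 7.2 = 18.9 hops' cost.

18.9 hops' cost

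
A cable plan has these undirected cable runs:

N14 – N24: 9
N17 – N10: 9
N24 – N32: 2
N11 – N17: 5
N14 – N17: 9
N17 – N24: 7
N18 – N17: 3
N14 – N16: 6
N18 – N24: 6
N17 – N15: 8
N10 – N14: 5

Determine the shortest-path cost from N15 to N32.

Settle nodes by increasing distance from N15:
N15: 0
N17: 8  (via N15)
N18: 11  (via N17)
N11: 13  (via N17)
N24: 15  (via N17)
N10: 17  (via N17)
N32: 17  (via N24)
Shortest route: N15–N17–N24–N32 = 17.

17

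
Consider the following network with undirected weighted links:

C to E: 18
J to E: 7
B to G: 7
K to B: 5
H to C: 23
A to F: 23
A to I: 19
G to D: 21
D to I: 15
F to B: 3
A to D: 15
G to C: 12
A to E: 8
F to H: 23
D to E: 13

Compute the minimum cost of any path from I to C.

45

Candidate routes:
I–D–A–E–C: 15+15+8+18 = 56
I–A–E–C: 19+8+18 = 45
I–D–G–C: 15+21+12 = 48
I–D–E–C: 15+13+18 = 46
Cheapest is I–A–E–C at 45.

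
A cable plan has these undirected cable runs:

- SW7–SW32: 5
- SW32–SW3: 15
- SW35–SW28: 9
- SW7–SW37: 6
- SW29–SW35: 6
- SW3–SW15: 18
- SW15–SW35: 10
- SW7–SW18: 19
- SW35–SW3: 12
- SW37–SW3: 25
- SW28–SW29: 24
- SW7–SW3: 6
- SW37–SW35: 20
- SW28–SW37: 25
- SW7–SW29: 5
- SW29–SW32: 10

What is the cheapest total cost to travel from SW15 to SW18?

Shortest distances from SW15:
SW15: 0
SW35: 10  (via SW15)
SW29: 16  (via SW35)
SW3: 18  (via SW15)
SW28: 19  (via SW35)
SW7: 21  (via SW29)
SW32: 26  (via SW29)
SW37: 27  (via SW7)
SW18: 40  (via SW7)
Shortest route: SW15 → SW35 → SW29 → SW7 → SW18 = 40.

40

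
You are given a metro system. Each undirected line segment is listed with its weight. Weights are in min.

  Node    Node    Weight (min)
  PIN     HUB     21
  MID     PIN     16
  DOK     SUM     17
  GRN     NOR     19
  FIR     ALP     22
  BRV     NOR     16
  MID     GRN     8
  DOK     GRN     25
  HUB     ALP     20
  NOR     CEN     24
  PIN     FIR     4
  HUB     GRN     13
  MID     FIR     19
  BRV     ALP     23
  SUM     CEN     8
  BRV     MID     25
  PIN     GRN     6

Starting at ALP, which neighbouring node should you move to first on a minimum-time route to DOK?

Candidate routes:
ALP → HUB → PIN → GRN → DOK: 20+21+6+25 = 72
ALP → HUB → GRN → DOK: 20+13+25 = 58
ALP → FIR → MID → GRN → DOK: 22+19+8+25 = 74
ALP → FIR → PIN → GRN → DOK: 22+4+6+25 = 57
Cheapest is ALP → FIR → PIN → GRN → DOK at 57 min.
So from ALP the first move is to FIR.

FIR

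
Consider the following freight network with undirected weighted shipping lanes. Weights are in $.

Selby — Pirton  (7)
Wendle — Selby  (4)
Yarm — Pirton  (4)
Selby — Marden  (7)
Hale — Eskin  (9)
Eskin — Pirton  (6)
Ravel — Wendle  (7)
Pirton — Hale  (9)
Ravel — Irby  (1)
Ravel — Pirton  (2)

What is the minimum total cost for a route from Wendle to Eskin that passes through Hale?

$27

Shortest Wendle→Hale: Wendle–Ravel–Pirton–Hale = 18
Best Hale to Eskin: Hale–Eskin costing 9
Total via Hale: 18 + 9 = $27.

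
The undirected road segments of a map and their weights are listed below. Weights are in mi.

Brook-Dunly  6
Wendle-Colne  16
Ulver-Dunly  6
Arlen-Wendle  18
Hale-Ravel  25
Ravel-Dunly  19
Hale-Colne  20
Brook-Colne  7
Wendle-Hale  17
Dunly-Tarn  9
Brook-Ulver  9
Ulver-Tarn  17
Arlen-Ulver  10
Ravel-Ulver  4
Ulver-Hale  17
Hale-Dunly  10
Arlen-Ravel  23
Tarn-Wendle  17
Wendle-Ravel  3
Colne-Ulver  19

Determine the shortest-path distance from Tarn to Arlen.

25 mi

Settle nodes by increasing distance from Tarn:
Tarn: 0
Dunly: 9  (via Tarn)
Brook: 15  (via Dunly)
Ulver: 15  (via Dunly)
Wendle: 17  (via Tarn)
Ravel: 19  (via Ulver)
Hale: 19  (via Dunly)
Colne: 22  (via Brook)
Arlen: 25  (via Ulver)
Shortest route: Tarn–Dunly–Ulver–Arlen = 25 mi.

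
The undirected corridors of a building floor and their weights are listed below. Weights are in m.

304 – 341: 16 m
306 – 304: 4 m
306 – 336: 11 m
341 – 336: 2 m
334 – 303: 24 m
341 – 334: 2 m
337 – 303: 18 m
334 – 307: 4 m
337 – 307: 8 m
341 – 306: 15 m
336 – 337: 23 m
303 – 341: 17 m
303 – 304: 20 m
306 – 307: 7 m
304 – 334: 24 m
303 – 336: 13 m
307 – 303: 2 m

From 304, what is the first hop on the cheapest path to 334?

306

Compare a few routes:
304 → 341 → 334: 16+2 = 18
304 → 306 → 336 → 341 → 334: 4+11+2+2 = 19
304 → 306 → 307 → 334: 4+7+4 = 15
The minimum is 15 m via 304 → 306 → 307 → 334.
So from 304 the first move is to 306.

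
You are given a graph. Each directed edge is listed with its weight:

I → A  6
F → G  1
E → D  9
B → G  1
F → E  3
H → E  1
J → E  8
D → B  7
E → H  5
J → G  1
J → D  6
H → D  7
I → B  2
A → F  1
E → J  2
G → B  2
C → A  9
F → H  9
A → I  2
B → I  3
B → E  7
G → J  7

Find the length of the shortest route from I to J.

Running Dijkstra from I:
I: 0
B: 2  (via I)
G: 3  (via B)
A: 6  (via I)
F: 7  (via A)
E: 9  (via B)
J: 10  (via G)
Shortest route: I–B–G–J = 10.

10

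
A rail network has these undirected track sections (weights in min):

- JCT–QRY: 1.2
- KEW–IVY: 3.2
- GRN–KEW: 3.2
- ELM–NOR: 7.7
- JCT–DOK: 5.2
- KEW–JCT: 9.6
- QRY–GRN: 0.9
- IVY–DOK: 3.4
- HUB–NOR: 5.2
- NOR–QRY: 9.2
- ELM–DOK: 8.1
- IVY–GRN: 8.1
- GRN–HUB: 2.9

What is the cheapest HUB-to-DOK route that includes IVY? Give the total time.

Best HUB to IVY: HUB–GRN–KEW–IVY costing 9.3
Shortest IVY→DOK: IVY–DOK = 3.4
Total via IVY: 9.3 + 3.4 = 12.7 min.

12.7 min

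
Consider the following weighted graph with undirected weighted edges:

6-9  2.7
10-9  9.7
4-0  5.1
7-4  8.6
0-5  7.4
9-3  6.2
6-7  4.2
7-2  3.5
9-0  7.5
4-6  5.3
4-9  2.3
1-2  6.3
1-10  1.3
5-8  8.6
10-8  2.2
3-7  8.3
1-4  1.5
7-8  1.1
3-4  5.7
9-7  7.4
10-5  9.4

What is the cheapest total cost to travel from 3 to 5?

17.9

Shortest distances from 3:
3: 0
4: 5.7  (via 3)
9: 6.2  (via 3)
1: 7.2  (via 4)
7: 8.3  (via 3)
10: 8.5  (via 1)
6: 8.9  (via 9)
8: 9.4  (via 7)
0: 10.8  (via 4)
2: 11.8  (via 7)
5: 17.9  (via 10)
Shortest route: 3 → 4 → 1 → 10 → 5 = 17.9.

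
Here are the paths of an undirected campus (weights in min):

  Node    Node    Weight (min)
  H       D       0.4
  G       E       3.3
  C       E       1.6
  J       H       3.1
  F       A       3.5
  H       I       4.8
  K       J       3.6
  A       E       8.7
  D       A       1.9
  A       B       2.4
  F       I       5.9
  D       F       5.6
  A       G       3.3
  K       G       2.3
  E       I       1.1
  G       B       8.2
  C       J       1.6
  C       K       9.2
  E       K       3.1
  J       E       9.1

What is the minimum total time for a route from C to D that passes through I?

7.9 min

Best C to I: C → E → I costing 2.7
Best I to D: I → H → D costing 5.2
Total via I: 2.7 + 5.2 = 7.9 min.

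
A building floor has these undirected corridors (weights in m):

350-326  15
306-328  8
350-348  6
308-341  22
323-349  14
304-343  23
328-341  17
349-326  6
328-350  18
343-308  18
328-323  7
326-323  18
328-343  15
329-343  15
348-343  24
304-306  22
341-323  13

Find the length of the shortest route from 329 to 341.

47 m

Candidate routes:
329 - 343 - 328 - 323 - 341: 15+15+7+13 = 50
329 - 343 - 328 - 341: 15+15+17 = 47
329 - 343 - 308 - 341: 15+18+22 = 55
The minimum is 47 m via 329 - 343 - 328 - 341.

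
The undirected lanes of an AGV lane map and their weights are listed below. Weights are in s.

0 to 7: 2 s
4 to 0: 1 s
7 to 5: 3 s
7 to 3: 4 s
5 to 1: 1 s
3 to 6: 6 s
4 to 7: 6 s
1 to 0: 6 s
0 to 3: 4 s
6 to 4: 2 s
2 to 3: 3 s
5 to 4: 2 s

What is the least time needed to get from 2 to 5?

10 s

Compare a few routes:
2 - 3 - 0 - 7 - 5: 3+4+2+3 = 12
2 - 3 - 7 - 0 - 4 - 5: 3+4+2+1+2 = 12
2 - 3 - 7 - 5: 3+4+3 = 10
Cheapest is 2 - 3 - 7 - 5 at 10 s.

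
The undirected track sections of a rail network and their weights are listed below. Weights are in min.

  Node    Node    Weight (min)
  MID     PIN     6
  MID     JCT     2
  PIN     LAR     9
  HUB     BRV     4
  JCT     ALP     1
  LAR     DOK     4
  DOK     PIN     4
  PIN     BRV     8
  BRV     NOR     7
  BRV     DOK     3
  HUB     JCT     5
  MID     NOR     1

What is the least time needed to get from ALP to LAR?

17 min

Shortest distances from ALP:
ALP: 0
JCT: 1  (via ALP)
MID: 3  (via JCT)
NOR: 4  (via MID)
HUB: 6  (via JCT)
PIN: 9  (via MID)
BRV: 10  (via HUB)
DOK: 13  (via PIN)
LAR: 17  (via DOK)
Shortest route: ALP → JCT → MID → PIN → DOK → LAR = 17 min.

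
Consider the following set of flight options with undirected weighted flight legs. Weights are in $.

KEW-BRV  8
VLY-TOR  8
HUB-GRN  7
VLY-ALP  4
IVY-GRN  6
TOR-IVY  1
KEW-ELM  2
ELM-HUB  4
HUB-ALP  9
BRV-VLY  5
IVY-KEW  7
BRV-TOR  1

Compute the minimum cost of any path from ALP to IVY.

Settle nodes by increasing distance from ALP:
ALP: 0
VLY: 4  (via ALP)
HUB: 9  (via ALP)
BRV: 9  (via VLY)
TOR: 10  (via BRV)
IVY: 11  (via TOR)
Shortest route: ALP–VLY–BRV–TOR–IVY = $11.

$11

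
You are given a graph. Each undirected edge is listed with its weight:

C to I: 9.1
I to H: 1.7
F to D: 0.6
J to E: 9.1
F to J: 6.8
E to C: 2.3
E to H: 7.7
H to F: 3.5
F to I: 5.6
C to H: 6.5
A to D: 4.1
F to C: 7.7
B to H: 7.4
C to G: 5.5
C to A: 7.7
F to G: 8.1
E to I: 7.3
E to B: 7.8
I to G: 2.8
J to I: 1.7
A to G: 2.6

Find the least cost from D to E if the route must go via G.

Best D to G: D–A–G costing 6.7
Shortest G→E: G–C–E = 7.8
Total via G: 6.7 + 7.8 = 14.5.

14.5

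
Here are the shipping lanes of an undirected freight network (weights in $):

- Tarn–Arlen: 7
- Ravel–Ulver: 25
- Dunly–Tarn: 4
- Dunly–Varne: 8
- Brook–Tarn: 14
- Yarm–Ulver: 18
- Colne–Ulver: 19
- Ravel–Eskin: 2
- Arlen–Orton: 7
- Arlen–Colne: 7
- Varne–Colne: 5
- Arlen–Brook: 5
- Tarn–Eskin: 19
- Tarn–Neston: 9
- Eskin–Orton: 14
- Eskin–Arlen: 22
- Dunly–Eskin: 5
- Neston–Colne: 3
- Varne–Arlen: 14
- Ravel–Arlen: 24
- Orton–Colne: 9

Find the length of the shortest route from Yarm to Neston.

$40

Compare a few routes:
Yarm → Ulver → Colne → Neston: 18+19+3 = 40
Yarm → Ulver → Colne → Arlen → Tarn → Neston: 18+19+7+7+9 = 60
Cheapest is Yarm → Ulver → Colne → Neston at $40.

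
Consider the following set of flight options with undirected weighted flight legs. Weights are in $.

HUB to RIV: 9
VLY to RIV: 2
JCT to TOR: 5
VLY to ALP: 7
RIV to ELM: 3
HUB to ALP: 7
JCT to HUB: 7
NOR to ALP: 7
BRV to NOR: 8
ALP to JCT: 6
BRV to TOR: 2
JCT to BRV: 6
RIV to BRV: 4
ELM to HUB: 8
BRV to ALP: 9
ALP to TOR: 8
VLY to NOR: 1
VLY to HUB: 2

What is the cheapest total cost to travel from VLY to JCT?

$9

Running Dijkstra from VLY:
VLY: 0
NOR: 1  (via VLY)
RIV: 2  (via VLY)
HUB: 2  (via VLY)
ELM: 5  (via RIV)
BRV: 6  (via RIV)
ALP: 7  (via VLY)
TOR: 8  (via BRV)
JCT: 9  (via HUB)
Shortest route: VLY–HUB–JCT = $9.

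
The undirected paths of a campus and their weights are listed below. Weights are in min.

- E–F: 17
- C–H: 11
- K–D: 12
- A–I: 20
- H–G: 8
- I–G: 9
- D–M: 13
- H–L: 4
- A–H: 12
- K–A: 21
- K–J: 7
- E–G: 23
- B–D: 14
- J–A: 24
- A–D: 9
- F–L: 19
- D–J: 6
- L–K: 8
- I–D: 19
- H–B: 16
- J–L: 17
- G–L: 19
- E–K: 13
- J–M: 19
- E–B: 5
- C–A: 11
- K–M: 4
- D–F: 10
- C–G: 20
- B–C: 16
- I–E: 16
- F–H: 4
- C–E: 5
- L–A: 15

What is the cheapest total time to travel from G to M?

Candidate routes:
G - L - K - M: 19+8+4 = 31
G - H - L - K - M: 8+4+8+4 = 24
G - H - F - D - M: 8+4+10+13 = 35
Cheapest is G - H - L - K - M at 24 min.

24 min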